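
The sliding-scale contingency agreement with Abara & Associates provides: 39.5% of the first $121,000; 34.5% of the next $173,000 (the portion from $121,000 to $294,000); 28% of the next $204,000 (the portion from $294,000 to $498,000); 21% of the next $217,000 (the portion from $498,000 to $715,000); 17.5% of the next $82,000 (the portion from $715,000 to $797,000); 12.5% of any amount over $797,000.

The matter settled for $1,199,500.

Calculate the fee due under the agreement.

First $121,000 at 39.5% = $47,795.00
Next $173,000 at 34.5% = $59,685.00
Next $204,000 at 28% = $57,120.00
Next $217,000 at 21% = $45,570.00
Next $82,000 at 17.5% = $14,350.00
Remaining $402,500 at 12.5% = $50,312.50
Fee: $47,795.00 + $59,685.00 + $57,120.00 + $45,570.00 + $14,350.00 + $50,312.50 = $274,832.50

$274,832.50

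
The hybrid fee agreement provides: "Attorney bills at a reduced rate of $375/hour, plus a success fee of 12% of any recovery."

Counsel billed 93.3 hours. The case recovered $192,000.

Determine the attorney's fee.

$58,027.50

Hourly: 93.3 × $375 = $34,987.50
Success fee: 12% of $192,000 = $23,040.00
Total: $34,987.50 + $23,040.00 = $58,027.50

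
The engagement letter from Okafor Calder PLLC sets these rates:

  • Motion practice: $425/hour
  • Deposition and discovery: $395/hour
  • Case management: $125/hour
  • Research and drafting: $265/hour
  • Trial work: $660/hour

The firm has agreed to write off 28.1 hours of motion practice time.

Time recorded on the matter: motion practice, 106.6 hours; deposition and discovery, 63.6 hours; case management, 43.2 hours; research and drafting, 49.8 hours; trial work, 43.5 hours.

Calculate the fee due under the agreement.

$105,791.50

Motion practice: 106.6 × $425 = $45,305.00
Deposition and discovery: 63.6 × $395 = $25,122.00
Case management: 43.2 × $125 = $5,400.00
Research and drafting: 49.8 × $265 = $13,197.00
Trial work: 43.5 × $660 = $28,710.00
Subtotal: $117,734.00
Write-off: 28.1 × $425 = $11,942.50
Total: $117,734.00 − $11,942.50 = $105,791.50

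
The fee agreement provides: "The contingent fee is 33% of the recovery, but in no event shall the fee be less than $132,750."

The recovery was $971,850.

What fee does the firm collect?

33% of $971,850 = $320,710.50
That exceeds the $132,750 minimum.

$320,710.50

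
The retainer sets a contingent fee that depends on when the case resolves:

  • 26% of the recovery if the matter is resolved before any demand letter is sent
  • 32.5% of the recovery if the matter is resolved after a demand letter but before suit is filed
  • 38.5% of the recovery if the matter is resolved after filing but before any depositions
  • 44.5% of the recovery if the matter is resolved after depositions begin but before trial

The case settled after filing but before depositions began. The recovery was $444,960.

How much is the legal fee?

The matter settled after filing but before depositions began, so the 38.5% rate applies.
$444,960 × 38.5% = $171,309.60

$171,309.60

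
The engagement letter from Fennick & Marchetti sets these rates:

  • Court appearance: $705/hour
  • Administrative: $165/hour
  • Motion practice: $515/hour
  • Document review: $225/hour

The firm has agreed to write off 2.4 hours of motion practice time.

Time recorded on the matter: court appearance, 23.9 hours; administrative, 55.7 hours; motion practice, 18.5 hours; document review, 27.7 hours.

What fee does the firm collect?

$40,564.00

Court appearance: 23.9 × $705 = $16,849.50
Administrative: 55.7 × $165 = $9,190.50
Motion practice: 18.5 × $515 = $9,527.50
Document review: 27.7 × $225 = $6,232.50
Subtotal: $41,800.00
Write-off: 2.4 × $515 = $1,236.00
Total: $41,800.00 − $1,236.00 = $40,564.00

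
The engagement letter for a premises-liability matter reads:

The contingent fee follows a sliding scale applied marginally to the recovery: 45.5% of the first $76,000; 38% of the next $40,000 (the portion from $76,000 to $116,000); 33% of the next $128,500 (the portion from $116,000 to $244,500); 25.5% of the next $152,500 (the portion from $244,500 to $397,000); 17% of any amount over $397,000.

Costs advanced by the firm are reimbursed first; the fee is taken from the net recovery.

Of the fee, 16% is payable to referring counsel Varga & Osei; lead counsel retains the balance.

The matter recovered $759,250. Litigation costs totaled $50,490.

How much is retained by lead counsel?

Fee base (net of costs): $759,250 − $50,490 = $708,760
First $76,000 at 45.5% = $34,580.00
Next $40,000 at 38% = $15,200.00
Next $128,500 at 33% = $42,405.00
Next $152,500 at 25.5% = $38,887.50
Remaining $311,760 at 17% = $52,999.20
Fee: $34,580.00 + $15,200.00 + $42,405.00 + $38,887.50 + $52,999.20 = $184,071.70
Referral share: 16% of $184,071.70 = $29,451.47; lead counsel retains $184,071.70 − $29,451.47 = $154,620.23.

$154,620.23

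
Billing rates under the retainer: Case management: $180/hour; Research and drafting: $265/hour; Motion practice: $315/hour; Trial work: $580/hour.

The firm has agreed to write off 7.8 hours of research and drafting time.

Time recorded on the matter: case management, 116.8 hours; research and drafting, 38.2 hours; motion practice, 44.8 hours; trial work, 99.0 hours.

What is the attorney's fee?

$100,612.00

Case management: 116.8 × $180 = $21,024.00
Research and drafting: 38.2 × $265 = $10,123.00
Motion practice: 44.8 × $315 = $14,112.00
Trial work: 99.0 × $580 = $57,420.00
Subtotal: $102,679.00
Write-off: 7.8 × $265 = $2,067.00
Total: $102,679.00 − $2,067.00 = $100,612.00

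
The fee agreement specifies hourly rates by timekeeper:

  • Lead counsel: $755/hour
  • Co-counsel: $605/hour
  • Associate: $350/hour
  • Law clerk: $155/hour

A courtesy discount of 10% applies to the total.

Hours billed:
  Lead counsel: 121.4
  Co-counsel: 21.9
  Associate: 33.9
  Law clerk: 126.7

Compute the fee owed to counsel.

$122,769.00

Lead counsel: 121.4 × $755 = $91,657.00
Co-counsel: 21.9 × $605 = $13,249.50
Associate: 33.9 × $350 = $11,865.00
Law clerk: 126.7 × $155 = $19,638.50
Subtotal: $136,410.00
Less 10% discount: −$13,641.00
Total: $136,410.00 − $13,641.00 = $122,769.00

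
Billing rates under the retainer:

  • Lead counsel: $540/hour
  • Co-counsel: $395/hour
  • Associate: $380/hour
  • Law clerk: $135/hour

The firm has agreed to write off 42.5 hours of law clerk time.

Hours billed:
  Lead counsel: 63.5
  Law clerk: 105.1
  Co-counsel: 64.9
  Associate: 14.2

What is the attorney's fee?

$73,772.50

Lead counsel: 63.5 × $540 = $34,290.00
Co-counsel: 64.9 × $395 = $25,635.50
Associate: 14.2 × $380 = $5,396.00
Law clerk: 105.1 × $135 = $14,188.50
Subtotal: $79,510.00
Write-off: 42.5 × $135 = $5,737.50
Total: $79,510.00 − $5,737.50 = $73,772.50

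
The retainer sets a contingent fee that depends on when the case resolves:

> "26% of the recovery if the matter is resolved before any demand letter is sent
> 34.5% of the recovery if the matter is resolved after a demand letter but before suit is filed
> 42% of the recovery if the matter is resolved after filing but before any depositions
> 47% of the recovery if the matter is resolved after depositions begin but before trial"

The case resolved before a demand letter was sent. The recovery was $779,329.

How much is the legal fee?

The matter resolved before a demand letter was sent, so the 26% rate applies.
$779,329 × 26% = $202,625.54

$202,625.54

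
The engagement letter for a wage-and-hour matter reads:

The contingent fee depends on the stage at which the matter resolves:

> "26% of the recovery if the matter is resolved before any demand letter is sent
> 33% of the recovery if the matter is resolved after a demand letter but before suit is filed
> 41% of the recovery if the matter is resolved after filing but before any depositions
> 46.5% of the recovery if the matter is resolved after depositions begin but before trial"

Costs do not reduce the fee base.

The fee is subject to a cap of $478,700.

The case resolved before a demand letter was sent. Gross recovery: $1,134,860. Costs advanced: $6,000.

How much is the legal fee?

$295,063.60

Fee base is the gross recovery, $1,134,860; costs are reimbursed separately.
The matter resolved before a demand letter was sent, so the 26% rate applies.
$1,134,860 × 26% = $295,063.60
$295,063.60 is under the $478,700 cap.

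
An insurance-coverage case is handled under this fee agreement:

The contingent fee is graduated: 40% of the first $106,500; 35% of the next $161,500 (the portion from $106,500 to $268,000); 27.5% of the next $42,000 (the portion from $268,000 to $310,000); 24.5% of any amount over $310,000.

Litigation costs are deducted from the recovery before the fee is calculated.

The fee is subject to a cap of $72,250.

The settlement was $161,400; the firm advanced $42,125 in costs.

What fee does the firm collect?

Fee base (net of costs): $161,400 − $42,125 = $119,275
First $106,500 at 40% = $42,600.00
Remaining $12,775 at 35% = $4,471.25
Fee: $42,600.00 + $4,471.25 = $47,071.25
$47,071.25 is under the $72,250 cap.

$47,071.25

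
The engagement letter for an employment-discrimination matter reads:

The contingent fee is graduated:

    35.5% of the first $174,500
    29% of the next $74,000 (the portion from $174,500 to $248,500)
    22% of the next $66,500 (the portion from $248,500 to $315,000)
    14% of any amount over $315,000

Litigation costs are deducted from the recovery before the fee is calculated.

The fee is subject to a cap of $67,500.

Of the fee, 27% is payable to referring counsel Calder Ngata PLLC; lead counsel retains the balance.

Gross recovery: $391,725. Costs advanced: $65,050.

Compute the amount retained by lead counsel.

$49,275.00

Fee base (net of costs): $391,725 − $65,050 = $326,675
First $174,500 at 35.5% = $61,947.50
Next $74,000 at 29% = $21,460.00
Next $66,500 at 22% = $14,630.00
Remaining $11,675 at 14% = $1,634.50
Fee: $61,947.50 + $21,460.00 + $14,630.00 + $1,634.50 = $99,672.00
$99,672.00 exceeds the $67,500 cap, so the fee is capped at $67,500.00.
Referral share: 27% of $67,500.00 = $18,225.00; lead counsel retains $67,500.00 − $18,225.00 = $49,275.00.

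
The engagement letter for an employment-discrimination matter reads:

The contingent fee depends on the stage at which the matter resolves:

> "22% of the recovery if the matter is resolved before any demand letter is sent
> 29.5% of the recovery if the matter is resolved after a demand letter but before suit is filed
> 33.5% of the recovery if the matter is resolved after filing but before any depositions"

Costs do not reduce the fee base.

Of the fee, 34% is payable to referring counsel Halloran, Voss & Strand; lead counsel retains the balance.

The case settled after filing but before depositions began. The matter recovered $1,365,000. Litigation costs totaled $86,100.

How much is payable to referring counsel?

$155,473.50

Fee base is the gross recovery, $1,365,000; costs are reimbursed separately.
The matter settled after filing but before depositions began, so the 33.5% rate applies.
$1,365,000 × 33.5% = $457,275.00
Referral share: 34% of $457,275.00 = $155,473.50; lead counsel retains $457,275.00 − $155,473.50 = $301,801.50.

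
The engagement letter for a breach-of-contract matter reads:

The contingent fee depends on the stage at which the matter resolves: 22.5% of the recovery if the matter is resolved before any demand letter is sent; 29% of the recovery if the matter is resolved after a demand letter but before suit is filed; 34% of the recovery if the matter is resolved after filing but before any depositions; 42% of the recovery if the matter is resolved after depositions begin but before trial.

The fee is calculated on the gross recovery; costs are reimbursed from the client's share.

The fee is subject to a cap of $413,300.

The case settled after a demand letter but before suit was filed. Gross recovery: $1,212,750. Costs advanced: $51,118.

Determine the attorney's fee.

Fee base is the gross recovery, $1,212,750; costs are reimbursed separately.
The matter settled after a demand letter but before suit was filed, so the 29% rate applies.
$1,212,750 × 29% = $351,697.50
$351,697.50 is under the $413,300 cap.

$351,697.50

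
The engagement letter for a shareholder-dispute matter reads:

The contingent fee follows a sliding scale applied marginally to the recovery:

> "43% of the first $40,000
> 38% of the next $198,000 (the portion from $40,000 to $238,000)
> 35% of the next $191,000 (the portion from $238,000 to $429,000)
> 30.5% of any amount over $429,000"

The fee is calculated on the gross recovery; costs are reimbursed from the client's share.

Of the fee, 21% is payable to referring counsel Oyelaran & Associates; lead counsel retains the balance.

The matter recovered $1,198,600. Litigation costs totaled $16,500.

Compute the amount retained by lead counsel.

Fee base is the gross recovery, $1,198,600; costs are reimbursed separately.
First $40,000 at 43% = $17,200.00
Next $198,000 at 38% = $75,240.00
Next $191,000 at 35% = $66,850.00
Remaining $769,600 at 30.5% = $234,728.00
Fee: $17,200.00 + $75,240.00 + $66,850.00 + $234,728.00 = $394,018.00
Referral share: 21% of $394,018.00 = $82,743.78; lead counsel retains $394,018.00 − $82,743.78 = $311,274.22.

$311,274.22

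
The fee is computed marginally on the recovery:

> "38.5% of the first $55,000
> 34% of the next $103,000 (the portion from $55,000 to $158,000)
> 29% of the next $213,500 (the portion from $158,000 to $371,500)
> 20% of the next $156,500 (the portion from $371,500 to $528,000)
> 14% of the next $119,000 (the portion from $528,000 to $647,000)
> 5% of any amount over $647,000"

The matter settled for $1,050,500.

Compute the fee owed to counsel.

$186,245.00

First $55,000 at 38.5% = $21,175.00
Next $103,000 at 34% = $35,020.00
Next $213,500 at 29% = $61,915.00
Next $156,500 at 20% = $31,300.00
Next $119,000 at 14% = $16,660.00
Remaining $403,500 at 5% = $20,175.00
Fee: $21,175.00 + $35,020.00 + $61,915.00 + $31,300.00 + $16,660.00 + $20,175.00 = $186,245.00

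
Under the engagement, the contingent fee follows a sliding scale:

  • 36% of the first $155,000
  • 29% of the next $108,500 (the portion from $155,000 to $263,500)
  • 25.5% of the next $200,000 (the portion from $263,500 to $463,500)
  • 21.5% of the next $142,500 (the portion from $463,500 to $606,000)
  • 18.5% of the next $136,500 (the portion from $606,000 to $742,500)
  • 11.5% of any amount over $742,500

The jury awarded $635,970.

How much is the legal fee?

$174,446.95

First $155,000 at 36% = $55,800.00
Next $108,500 at 29% = $31,465.00
Next $200,000 at 25.5% = $51,000.00
Next $142,500 at 21.5% = $30,637.50
Remaining $29,970 at 18.5% = $5,544.45
Fee: $55,800.00 + $31,465.00 + $51,000.00 + $30,637.50 + $5,544.45 = $174,446.95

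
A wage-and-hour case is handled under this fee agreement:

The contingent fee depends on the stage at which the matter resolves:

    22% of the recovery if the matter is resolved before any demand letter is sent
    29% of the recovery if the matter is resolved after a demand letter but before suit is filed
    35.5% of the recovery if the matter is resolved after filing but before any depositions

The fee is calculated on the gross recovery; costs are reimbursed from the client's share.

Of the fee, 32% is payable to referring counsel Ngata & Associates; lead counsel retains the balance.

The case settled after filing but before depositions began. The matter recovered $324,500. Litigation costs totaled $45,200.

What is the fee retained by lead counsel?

Fee base is the gross recovery, $324,500; costs are reimbursed separately.
The matter settled after filing but before depositions began, so the 35.5% rate applies.
$324,500 × 35.5% = $115,197.50
Referral share: 32% of $115,197.50 = $36,863.20; lead counsel retains $115,197.50 − $36,863.20 = $78,334.30.

$78,334.30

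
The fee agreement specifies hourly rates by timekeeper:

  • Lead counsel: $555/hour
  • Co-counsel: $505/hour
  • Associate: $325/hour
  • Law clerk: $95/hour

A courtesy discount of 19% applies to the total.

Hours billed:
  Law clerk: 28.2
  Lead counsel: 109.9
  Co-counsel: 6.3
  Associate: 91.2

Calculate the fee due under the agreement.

$78,160.95

Lead counsel: 109.9 × $555 = $60,994.50
Co-counsel: 6.3 × $505 = $3,181.50
Associate: 91.2 × $325 = $29,640.00
Law clerk: 28.2 × $95 = $2,679.00
Subtotal: $96,495.00
Less 19% discount: −$18,334.05
Total: $96,495.00 − $18,334.05 = $78,160.95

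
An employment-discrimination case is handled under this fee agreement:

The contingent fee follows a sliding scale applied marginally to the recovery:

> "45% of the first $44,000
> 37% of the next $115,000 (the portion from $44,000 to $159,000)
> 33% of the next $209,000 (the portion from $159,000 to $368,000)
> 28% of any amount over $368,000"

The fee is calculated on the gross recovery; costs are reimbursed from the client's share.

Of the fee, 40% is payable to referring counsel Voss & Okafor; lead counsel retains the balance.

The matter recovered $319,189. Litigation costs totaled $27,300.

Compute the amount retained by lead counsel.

$69,127.42

Fee base is the gross recovery, $319,189; costs are reimbursed separately.
First $44,000 at 45% = $19,800.00
Next $115,000 at 37% = $42,550.00
Remaining $160,189 at 33% = $52,862.37
Fee: $19,800.00 + $42,550.00 + $52,862.37 = $115,212.37
Referral share: 40% of $115,212.37 = $46,084.95; lead counsel retains $115,212.37 − $46,084.95 = $69,127.42.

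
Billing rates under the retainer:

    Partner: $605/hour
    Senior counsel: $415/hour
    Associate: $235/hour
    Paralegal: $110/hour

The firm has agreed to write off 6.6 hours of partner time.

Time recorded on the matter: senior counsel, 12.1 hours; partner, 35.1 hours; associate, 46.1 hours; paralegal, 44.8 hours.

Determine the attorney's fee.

$38,025.50

Partner: 35.1 × $605 = $21,235.50
Senior counsel: 12.1 × $415 = $5,021.50
Associate: 46.1 × $235 = $10,833.50
Paralegal: 44.8 × $110 = $4,928.00
Subtotal: $42,018.50
Write-off: 6.6 × $605 = $3,993.00
Total: $42,018.50 − $3,993.00 = $38,025.50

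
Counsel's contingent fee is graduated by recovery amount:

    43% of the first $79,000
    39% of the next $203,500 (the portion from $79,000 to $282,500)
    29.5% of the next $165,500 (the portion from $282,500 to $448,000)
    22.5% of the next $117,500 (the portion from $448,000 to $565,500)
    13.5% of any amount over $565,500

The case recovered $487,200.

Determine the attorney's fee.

$170,977.50

First $79,000 at 43% = $33,970.00
Next $203,500 at 39% = $79,365.00
Next $165,500 at 29.5% = $48,822.50
Remaining $39,200 at 22.5% = $8,820.00
Fee: $33,970.00 + $79,365.00 + $48,822.50 + $8,820.00 = $170,977.50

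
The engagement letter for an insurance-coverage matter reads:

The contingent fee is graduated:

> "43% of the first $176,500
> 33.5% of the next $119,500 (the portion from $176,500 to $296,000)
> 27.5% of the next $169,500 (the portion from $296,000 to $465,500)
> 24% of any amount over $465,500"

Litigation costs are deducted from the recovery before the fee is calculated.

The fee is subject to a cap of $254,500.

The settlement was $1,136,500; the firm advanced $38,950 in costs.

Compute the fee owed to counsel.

$254,500.00

Fee base (net of costs): $1,136,500 − $38,950 = $1,097,550
First $176,500 at 43% = $75,895.00
Next $119,500 at 33.5% = $40,032.50
Next $169,500 at 27.5% = $46,612.50
Remaining $632,050 at 24% = $151,692.00
Fee: $75,895.00 + $40,032.50 + $46,612.50 + $151,692.00 = $314,232.00
$314,232.00 exceeds the $254,500 cap, so the fee is capped at $254,500.00.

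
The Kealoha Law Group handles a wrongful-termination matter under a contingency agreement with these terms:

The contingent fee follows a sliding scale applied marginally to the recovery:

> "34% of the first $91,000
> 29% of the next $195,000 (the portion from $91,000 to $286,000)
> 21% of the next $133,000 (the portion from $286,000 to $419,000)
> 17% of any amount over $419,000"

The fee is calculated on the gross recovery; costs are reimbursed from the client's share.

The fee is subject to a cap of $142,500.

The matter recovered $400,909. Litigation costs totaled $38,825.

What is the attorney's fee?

$111,620.89

Fee base is the gross recovery, $400,909; costs are reimbursed separately.
First $91,000 at 34% = $30,940.00
Next $195,000 at 29% = $56,550.00
Remaining $114,909 at 21% = $24,130.89
Fee: $30,940.00 + $56,550.00 + $24,130.89 = $111,620.89
$111,620.89 is under the $142,500 cap.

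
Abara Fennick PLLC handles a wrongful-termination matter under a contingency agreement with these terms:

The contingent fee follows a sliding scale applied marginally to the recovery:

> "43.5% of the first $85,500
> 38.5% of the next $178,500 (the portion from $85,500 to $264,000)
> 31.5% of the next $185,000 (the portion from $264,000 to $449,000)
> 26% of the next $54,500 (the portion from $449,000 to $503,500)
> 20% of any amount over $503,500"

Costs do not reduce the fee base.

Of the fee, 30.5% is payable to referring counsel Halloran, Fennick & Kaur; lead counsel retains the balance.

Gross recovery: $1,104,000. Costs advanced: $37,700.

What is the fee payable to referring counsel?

Fee base is the gross recovery, $1,104,000; costs are reimbursed separately.
First $85,500 at 43.5% = $37,192.50
Next $178,500 at 38.5% = $68,722.50
Next $185,000 at 31.5% = $58,275.00
Next $54,500 at 26% = $14,170.00
Remaining $600,500 at 20% = $120,100.00
Fee: $37,192.50 + $68,722.50 + $58,275.00 + $14,170.00 + $120,100.00 = $298,460.00
Referral share: 30.5% of $298,460.00 = $91,030.30; lead counsel retains $298,460.00 − $91,030.30 = $207,429.70.

$91,030.30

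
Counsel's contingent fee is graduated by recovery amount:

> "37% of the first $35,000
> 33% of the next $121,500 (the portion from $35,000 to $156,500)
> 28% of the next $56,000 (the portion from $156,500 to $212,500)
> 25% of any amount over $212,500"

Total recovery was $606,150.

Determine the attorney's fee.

First $35,000 at 37% = $12,950.00
Next $121,500 at 33% = $40,095.00
Next $56,000 at 28% = $15,680.00
Remaining $393,650 at 25% = $98,412.50
Fee: $12,950.00 + $40,095.00 + $15,680.00 + $98,412.50 = $167,137.50

$167,137.50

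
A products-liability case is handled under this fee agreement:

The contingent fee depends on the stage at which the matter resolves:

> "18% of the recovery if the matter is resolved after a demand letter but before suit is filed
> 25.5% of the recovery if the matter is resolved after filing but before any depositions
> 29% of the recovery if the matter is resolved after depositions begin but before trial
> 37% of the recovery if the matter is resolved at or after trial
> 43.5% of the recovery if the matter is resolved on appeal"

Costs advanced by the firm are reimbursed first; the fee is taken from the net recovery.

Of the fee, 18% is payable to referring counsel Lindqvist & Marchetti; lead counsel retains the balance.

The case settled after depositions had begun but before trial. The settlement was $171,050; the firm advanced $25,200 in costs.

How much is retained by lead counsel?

Fee base (net of costs): $171,050 − $25,200 = $145,850
The matter settled after depositions had begun but before trial, so the 29% rate applies.
$145,850 × 29% = $42,296.50
Referral share: 18% of $42,296.50 = $7,613.37; lead counsel retains $42,296.50 − $7,613.37 = $34,683.13.

$34,683.13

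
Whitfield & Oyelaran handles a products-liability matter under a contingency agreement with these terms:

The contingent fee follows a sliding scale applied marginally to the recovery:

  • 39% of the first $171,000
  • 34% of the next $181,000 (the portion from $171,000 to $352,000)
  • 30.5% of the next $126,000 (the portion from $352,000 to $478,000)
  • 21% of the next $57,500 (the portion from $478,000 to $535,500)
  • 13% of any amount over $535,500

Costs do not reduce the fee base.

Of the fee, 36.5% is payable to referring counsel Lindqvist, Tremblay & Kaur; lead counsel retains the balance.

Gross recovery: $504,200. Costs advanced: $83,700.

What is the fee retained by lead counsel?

Fee base is the gross recovery, $504,200; costs are reimbursed separately.
First $171,000 at 39% = $66,690.00
Next $181,000 at 34% = $61,540.00
Next $126,000 at 30.5% = $38,430.00
Remaining $26,200 at 21% = $5,502.00
Fee: $66,690.00 + $61,540.00 + $38,430.00 + $5,502.00 = $172,162.00
Referral share: 36.5% of $172,162.00 = $62,839.13; lead counsel retains $172,162.00 − $62,839.13 = $109,322.87.

$109,322.87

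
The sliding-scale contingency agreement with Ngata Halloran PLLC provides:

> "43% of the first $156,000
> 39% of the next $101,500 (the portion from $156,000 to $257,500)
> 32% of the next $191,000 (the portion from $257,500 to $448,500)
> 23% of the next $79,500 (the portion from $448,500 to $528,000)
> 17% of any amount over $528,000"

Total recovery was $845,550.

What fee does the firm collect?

$240,053.50

First $156,000 at 43% = $67,080.00
Next $101,500 at 39% = $39,585.00
Next $191,000 at 32% = $61,120.00
Next $79,500 at 23% = $18,285.00
Remaining $317,550 at 17% = $53,983.50
Fee: $67,080.00 + $39,585.00 + $61,120.00 + $18,285.00 + $53,983.50 = $240,053.50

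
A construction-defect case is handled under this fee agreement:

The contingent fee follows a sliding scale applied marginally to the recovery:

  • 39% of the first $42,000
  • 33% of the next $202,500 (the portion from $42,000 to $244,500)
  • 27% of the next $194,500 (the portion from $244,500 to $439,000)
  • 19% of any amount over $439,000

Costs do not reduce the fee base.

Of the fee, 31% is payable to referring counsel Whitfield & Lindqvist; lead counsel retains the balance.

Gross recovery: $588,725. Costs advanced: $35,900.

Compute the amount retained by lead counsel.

$113,275.75

Fee base is the gross recovery, $588,725; costs are reimbursed separately.
First $42,000 at 39% = $16,380.00
Next $202,500 at 33% = $66,825.00
Next $194,500 at 27% = $52,515.00
Remaining $149,725 at 19% = $28,447.75
Fee: $16,380.00 + $66,825.00 + $52,515.00 + $28,447.75 = $164,167.75
Referral share: 31% of $164,167.75 = $50,892.00; lead counsel retains $164,167.75 − $50,892.00 = $113,275.75.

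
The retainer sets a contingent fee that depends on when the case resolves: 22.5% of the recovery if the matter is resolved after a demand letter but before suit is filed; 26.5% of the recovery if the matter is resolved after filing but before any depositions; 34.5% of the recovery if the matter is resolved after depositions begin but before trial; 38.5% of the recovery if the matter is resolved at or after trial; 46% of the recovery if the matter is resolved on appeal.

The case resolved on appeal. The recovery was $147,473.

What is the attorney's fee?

The matter resolved on appeal, so the 46% rate applies.
$147,473 × 46% = $67,837.58

$67,837.58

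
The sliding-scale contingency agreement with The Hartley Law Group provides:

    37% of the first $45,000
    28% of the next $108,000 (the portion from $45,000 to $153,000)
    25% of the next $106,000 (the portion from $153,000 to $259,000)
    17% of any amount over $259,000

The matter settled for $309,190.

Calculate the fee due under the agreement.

$81,922.30

First $45,000 at 37% = $16,650.00
Next $108,000 at 28% = $30,240.00
Next $106,000 at 25% = $26,500.00
Remaining $50,190 at 17% = $8,532.30
Fee: $16,650.00 + $30,240.00 + $26,500.00 + $8,532.30 = $81,922.30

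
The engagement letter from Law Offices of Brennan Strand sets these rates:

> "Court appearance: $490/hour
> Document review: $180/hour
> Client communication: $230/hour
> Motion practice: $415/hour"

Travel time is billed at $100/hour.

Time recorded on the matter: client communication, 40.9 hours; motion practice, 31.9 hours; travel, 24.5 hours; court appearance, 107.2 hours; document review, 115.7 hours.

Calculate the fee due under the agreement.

Court appearance: 107.2 × $490 = $52,528.00
Document review: 115.7 × $180 = $20,826.00
Client communication: 40.9 × $230 = $9,407.00
Motion practice: 31.9 × $415 = $13,238.50
Subtotal: $52,528.00 + $20,826.00 + $9,407.00 + $13,238.50 = $95,999.50
Travel: 24.5 × $100 = $2,450.00
Total: $95,999.50 + $2,450.00 = $98,449.50

$98,449.50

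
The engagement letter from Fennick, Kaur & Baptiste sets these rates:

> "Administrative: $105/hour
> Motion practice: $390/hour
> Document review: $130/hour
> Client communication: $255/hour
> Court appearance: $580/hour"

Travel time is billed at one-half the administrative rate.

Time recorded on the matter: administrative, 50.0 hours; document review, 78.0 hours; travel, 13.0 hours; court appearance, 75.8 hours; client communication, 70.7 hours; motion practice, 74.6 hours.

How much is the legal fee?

Administrative: 50.0 × $105 = $5,250.00
Motion practice: 74.6 × $390 = $29,094.00
Document review: 78.0 × $130 = $10,140.00
Client communication: 70.7 × $255 = $18,028.50
Court appearance: 75.8 × $580 = $43,964.00
Subtotal: $5,250.00 + $29,094.00 + $10,140.00 + $18,028.50 + $43,964.00 = $106,476.50
Travel: 13.0 × ($105 ÷ 2) = 13.0 × $52.50 = $682.50
Total: $106,476.50 + $682.50 = $107,159.00

$107,159.00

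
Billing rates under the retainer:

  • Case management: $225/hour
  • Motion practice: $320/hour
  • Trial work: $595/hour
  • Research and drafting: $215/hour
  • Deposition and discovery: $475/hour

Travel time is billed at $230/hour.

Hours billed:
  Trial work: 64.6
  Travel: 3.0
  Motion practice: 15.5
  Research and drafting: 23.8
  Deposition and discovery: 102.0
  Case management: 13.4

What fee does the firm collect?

Case management: 13.4 × $225 = $3,015.00
Motion practice: 15.5 × $320 = $4,960.00
Trial work: 64.6 × $595 = $38,437.00
Research and drafting: 23.8 × $215 = $5,117.00
Deposition and discovery: 102.0 × $475 = $48,450.00
Subtotal: $3,015.00 + $4,960.00 + $38,437.00 + $5,117.00 + $48,450.00 = $99,979.00
Travel: 3.0 × $230 = $690.00
Total: $99,979.00 + $690.00 = $100,669.00

$100,669.00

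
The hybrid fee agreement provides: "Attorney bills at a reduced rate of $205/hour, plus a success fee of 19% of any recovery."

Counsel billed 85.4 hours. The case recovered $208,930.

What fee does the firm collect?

$57,203.70

Hourly: 85.4 × $205 = $17,507.00
Success fee: 19% of $208,930 = $39,696.70
Total: $17,507.00 + $39,696.70 = $57,203.70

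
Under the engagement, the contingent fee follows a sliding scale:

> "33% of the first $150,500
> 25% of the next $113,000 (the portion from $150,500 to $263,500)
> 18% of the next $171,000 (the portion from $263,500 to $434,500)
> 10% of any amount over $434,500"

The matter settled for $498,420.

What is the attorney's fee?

First $150,500 at 33% = $49,665.00
Next $113,000 at 25% = $28,250.00
Next $171,000 at 18% = $30,780.00
Remaining $63,920 at 10% = $6,392.00
Fee: $49,665.00 + $28,250.00 + $30,780.00 + $6,392.00 = $115,087.00

$115,087.00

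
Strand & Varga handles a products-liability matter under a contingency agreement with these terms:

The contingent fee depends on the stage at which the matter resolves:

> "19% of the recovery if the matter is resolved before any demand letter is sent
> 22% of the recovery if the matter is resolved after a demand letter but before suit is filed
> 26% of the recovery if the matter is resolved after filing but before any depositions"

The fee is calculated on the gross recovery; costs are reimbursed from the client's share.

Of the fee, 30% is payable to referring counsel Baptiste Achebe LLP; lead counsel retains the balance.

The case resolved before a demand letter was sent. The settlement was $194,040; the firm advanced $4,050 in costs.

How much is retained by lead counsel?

$25,807.32

Fee base is the gross recovery, $194,040; costs are reimbursed separately.
The matter resolved before a demand letter was sent, so the 19% rate applies.
$194,040 × 19% = $36,867.60
Referral share: 30% of $36,867.60 = $11,060.28; lead counsel retains $36,867.60 − $11,060.28 = $25,807.32.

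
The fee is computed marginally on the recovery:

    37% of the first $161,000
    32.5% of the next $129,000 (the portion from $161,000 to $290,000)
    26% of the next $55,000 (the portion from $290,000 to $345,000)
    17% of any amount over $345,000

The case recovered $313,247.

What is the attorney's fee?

$107,539.22

First $161,000 at 37% = $59,570.00
Next $129,000 at 32.5% = $41,925.00
Remaining $23,247 at 26% = $6,044.22
Fee: $59,570.00 + $41,925.00 + $6,044.22 = $107,539.22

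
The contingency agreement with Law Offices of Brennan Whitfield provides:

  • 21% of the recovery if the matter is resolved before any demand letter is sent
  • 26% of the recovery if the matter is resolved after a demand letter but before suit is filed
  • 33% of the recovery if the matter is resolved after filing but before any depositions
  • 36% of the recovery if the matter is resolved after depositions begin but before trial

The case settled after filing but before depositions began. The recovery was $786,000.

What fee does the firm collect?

The matter settled after filing but before depositions began, so the 33% rate applies.
$786,000 × 33% = $259,380.00

$259,380.00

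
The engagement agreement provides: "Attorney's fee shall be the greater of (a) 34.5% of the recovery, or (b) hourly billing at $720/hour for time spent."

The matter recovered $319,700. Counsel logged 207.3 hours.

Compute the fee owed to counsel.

(a) 34.5% of $319,700 = $110,296.50
(b) 207.3 × $720 = $149,256.00
The greater is (b): $149,256.00.

$149,256.00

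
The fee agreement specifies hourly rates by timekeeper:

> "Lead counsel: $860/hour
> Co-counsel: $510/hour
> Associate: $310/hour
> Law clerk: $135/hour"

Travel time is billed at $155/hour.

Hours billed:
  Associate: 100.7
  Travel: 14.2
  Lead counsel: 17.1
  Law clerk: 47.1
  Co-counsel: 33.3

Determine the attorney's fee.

Lead counsel: 17.1 × $860 = $14,706.00
Co-counsel: 33.3 × $510 = $16,983.00
Associate: 100.7 × $310 = $31,217.00
Law clerk: 47.1 × $135 = $6,358.50
Subtotal: $14,706.00 + $16,983.00 + $31,217.00 + $6,358.50 = $69,264.50
Travel: 14.2 × $155 = $2,201.00
Total: $69,264.50 + $2,201.00 = $71,465.50

$71,465.50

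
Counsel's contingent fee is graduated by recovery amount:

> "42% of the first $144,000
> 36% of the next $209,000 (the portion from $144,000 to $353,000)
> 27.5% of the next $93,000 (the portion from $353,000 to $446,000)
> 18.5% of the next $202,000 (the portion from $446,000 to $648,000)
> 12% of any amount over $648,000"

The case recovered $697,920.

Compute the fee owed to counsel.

$204,655.40

First $144,000 at 42% = $60,480.00
Next $209,000 at 36% = $75,240.00
Next $93,000 at 27.5% = $25,575.00
Next $202,000 at 18.5% = $37,370.00
Remaining $49,920 at 12% = $5,990.40
Fee: $60,480.00 + $75,240.00 + $25,575.00 + $37,370.00 + $5,990.40 = $204,655.40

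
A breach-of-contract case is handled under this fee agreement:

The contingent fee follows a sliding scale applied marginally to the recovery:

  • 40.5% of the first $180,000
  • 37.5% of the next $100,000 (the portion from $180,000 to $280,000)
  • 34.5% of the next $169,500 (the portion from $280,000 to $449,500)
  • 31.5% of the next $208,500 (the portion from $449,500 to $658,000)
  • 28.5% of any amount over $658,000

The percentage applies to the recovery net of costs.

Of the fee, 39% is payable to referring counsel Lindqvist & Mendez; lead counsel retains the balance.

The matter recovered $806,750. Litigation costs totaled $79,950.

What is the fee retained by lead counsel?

$155,039.43

Fee base (net of costs): $806,750 − $79,950 = $726,800
First $180,000 at 40.5% = $72,900.00
Next $100,000 at 37.5% = $37,500.00
Next $169,500 at 34.5% = $58,477.50
Next $208,500 at 31.5% = $65,677.50
Remaining $68,800 at 28.5% = $19,608.00
Fee: $72,900.00 + $37,500.00 + $58,477.50 + $65,677.50 + $19,608.00 = $254,163.00
Referral share: 39% of $254,163.00 = $99,123.57; lead counsel retains $254,163.00 − $99,123.57 = $155,039.43.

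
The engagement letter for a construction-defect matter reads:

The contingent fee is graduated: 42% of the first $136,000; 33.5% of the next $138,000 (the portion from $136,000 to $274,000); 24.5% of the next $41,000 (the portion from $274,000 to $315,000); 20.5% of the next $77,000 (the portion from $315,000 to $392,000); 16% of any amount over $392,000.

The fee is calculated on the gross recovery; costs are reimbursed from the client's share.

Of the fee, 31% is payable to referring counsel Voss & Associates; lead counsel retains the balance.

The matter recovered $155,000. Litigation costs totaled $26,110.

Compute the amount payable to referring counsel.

Fee base is the gross recovery, $155,000; costs are reimbursed separately.
First $136,000 at 42% = $57,120.00
Remaining $19,000 at 33.5% = $6,365.00
Fee: $57,120.00 + $6,365.00 = $63,485.00
Referral share: 31% of $63,485.00 = $19,680.35; lead counsel retains $63,485.00 − $19,680.35 = $43,804.65.

$19,680.35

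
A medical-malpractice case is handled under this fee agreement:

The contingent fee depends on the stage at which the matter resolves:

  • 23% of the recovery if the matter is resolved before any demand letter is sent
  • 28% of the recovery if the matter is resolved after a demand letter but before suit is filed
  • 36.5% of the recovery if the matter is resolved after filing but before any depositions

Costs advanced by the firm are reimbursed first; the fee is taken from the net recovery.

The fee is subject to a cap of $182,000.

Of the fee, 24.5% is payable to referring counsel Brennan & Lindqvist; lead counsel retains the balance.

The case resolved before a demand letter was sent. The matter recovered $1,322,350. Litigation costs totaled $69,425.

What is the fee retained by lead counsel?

$137,410.00

Fee base (net of costs): $1,322,350 − $69,425 = $1,252,925
The matter resolved before a demand letter was sent, so the 23% rate applies.
$1,252,925 × 23% = $288,172.75
$288,172.75 exceeds the $182,000 cap, so the fee is capped at $182,000.00.
Referral share: 24.5% of $182,000.00 = $44,590.00; lead counsel retains $182,000.00 − $44,590.00 = $137,410.00.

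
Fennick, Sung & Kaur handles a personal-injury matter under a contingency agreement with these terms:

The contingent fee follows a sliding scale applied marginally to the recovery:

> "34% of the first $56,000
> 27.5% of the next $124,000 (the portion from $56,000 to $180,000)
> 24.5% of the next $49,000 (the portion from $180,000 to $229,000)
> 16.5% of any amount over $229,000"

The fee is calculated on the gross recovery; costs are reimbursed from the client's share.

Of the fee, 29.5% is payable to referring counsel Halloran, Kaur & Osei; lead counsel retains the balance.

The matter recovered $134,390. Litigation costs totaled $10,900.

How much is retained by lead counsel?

$28,621.06

Fee base is the gross recovery, $134,390; costs are reimbursed separately.
First $56,000 at 34% = $19,040.00
Remaining $78,390 at 27.5% = $21,557.25
Fee: $19,040.00 + $21,557.25 = $40,597.25
Referral share: 29.5% of $40,597.25 = $11,976.19; lead counsel retains $40,597.25 − $11,976.19 = $28,621.06.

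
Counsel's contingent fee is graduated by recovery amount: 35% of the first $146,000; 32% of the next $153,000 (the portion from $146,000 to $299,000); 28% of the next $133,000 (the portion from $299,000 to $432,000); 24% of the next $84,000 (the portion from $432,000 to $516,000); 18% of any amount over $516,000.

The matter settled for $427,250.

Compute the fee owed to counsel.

$135,970.00

First $146,000 at 35% = $51,100.00
Next $153,000 at 32% = $48,960.00
Remaining $128,250 at 28% = $35,910.00
Fee: $51,100.00 + $48,960.00 + $35,910.00 = $135,970.00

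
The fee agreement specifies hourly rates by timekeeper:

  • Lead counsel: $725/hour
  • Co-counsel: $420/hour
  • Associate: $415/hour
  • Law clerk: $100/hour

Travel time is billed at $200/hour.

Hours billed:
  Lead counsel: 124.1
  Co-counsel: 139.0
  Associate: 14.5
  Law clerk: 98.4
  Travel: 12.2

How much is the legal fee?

$166,650.00

Lead counsel: 124.1 × $725 = $89,972.50
Co-counsel: 139.0 × $420 = $58,380.00
Associate: 14.5 × $415 = $6,017.50
Law clerk: 98.4 × $100 = $9,840.00
Subtotal: $89,972.50 + $58,380.00 + $6,017.50 + $9,840.00 = $164,210.00
Travel: 12.2 × $200 = $2,440.00
Total: $164,210.00 + $2,440.00 = $166,650.00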